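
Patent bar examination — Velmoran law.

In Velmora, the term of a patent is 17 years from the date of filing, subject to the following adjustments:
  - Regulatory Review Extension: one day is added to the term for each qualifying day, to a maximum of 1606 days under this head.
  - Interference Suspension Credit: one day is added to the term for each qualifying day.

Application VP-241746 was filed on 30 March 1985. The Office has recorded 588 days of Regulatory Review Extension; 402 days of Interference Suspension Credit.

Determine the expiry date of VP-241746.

December 14, 2004

Base term: filing date + 17 years → 30 March 2002.
Regulatory Review Extension: 588 days (within the 1606-day cap) → +588 days → 8 November 2003.
Interference Suspension Credit: +402 days → 14 December 2004.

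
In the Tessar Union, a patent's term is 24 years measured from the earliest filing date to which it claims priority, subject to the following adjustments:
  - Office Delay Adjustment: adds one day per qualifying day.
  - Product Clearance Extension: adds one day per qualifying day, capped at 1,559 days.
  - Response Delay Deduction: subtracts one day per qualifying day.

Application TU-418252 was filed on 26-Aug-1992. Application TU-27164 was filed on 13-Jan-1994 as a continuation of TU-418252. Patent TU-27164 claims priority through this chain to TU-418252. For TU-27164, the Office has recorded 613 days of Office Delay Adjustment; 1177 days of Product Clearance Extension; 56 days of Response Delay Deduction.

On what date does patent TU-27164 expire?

Earliest priority filing: 26 August 1992.
Base term: 26 August 1992 + 24 years → 26 August 2016.
Office Delay Adjustment: +613 days → 1 May 2018.
Product Clearance Extension: 1177 days (within the 1559-day cap) → +1177 days → 21 July 2021.
Response Delay Deduction: −56 days → 26 May 2021.

May 26, 2021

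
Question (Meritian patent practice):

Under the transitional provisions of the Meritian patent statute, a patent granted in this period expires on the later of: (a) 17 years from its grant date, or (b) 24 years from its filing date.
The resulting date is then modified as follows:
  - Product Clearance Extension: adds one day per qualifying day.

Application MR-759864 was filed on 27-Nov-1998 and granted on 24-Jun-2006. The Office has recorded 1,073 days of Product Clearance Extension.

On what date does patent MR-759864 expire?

June 1, 2026

(a) grant + 17 years → 24 June 2023.
(b) filing + 24 years → 27 November 2022.
Later of the two: 24 June 2023.
Product Clearance Extension: +1073 days → 1 June 2026.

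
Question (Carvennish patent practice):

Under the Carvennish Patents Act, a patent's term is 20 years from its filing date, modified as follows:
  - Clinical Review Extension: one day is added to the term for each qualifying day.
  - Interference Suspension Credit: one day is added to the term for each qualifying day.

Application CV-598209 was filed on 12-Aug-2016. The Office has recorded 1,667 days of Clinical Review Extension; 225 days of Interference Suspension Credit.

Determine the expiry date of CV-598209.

Base term: filing date + 20 years → 12 August 2036.
Clinical Review Extension: +1667 days → 6 March 2041.
Interference Suspension Credit: +225 days → 17 October 2041.

October 17, 2041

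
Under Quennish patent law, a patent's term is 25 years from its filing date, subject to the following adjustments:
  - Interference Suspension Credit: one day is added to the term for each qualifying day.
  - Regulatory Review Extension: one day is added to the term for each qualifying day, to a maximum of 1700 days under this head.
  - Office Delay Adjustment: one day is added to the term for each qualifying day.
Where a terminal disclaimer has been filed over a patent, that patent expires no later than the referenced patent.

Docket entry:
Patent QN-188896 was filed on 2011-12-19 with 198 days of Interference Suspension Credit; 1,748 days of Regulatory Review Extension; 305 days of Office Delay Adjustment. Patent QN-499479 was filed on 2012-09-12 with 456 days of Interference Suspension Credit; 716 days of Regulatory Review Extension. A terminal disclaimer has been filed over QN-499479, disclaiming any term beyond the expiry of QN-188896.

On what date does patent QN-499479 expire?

November 27, 2040

Natural term of QN-499479:
  Base: filing + 25 years → 12 September 2037.
  Interference Suspension Credit: +456 days → 12 December 2038.
  Regulatory Review Extension: 716 days (within the 1700-day cap) → +716 days → 27 November 2040.
Expiry of referenced patent QN-188896:
  Base: filing + 25 years → 19 December 2036.
  Interference Suspension Credit: +198 days → 5 July 2037.
  Regulatory Review Extension: 1748 days claimed exceeds the 1700-day cap, so +1700 days → 1 March 2042.
  Office Delay Adjustment: +305 days → 31 December 2042.
Terminal disclaimer: QN-499479 expires on the earlier of 27 November 2040 and 31 December 2042.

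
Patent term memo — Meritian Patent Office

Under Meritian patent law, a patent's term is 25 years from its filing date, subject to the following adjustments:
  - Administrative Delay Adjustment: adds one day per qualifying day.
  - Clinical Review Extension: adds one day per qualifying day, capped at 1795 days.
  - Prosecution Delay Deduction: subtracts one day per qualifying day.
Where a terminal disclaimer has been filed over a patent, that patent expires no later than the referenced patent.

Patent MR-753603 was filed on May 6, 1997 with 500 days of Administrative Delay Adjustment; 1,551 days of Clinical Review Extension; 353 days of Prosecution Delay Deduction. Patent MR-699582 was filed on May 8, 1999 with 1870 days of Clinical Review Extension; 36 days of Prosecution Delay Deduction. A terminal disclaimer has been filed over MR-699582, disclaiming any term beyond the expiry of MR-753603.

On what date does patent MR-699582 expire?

December 29, 2026

Natural term of MR-699582:
  Base: filing + 25 years → 8 May 2024.
  Clinical Review Extension: 1870 days claimed exceeds the 1795-day cap, so +1795 days → 7 April 2029.
  Prosecution Delay Deduction: −36 days → 2 March 2029.
Expiry of referenced patent MR-753603:
  Base: filing + 25 years → 6 May 2022.
  Administrative Delay Adjustment: +500 days → 18 September 2023.
  Clinical Review Extension: 1551 days (within the 1795-day cap) → +1551 days → 17 December 2027.
  Prosecution Delay Deduction: −353 days → 29 December 2026.
Terminal disclaimer: MR-699582 expires on the earlier of 2 March 2029 and 29 December 2026.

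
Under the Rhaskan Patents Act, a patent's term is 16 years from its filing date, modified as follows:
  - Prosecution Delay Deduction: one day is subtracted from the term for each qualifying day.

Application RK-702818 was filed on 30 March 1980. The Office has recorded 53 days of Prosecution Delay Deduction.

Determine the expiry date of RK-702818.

Base term: filing date + 16 years → 30 March 1996.
Prosecution Delay Deduction: −53 days → 6 February 1996.

February 6, 1996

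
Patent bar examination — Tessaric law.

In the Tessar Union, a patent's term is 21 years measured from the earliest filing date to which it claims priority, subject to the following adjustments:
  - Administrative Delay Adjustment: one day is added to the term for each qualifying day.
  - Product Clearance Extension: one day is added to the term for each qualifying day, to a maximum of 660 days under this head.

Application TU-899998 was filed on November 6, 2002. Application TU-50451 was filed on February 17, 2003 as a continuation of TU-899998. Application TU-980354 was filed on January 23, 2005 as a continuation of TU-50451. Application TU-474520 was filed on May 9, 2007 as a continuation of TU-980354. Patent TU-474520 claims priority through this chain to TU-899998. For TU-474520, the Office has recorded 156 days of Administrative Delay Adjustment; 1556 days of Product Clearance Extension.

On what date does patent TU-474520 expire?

January 30, 2026

Earliest priority filing: 6 November 2002.
Base term: 6 November 2002 + 21 years → 6 November 2023.
Administrative Delay Adjustment: +156 days → 10 April 2024.
Product Clearance Extension: 1556 days claimed exceeds the 660-day cap, so +660 days → 30 January 2026.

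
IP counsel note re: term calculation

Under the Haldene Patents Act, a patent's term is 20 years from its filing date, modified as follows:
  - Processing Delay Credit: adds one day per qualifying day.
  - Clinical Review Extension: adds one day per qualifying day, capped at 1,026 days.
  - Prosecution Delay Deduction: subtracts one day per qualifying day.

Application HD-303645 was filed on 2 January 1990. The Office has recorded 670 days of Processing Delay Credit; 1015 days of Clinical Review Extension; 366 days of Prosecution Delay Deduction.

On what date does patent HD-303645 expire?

Base term: filing date + 20 years → 2 January 2010.
Processing Delay Credit: +670 days → 3 November 2011.
Clinical Review Extension: 1015 days (within the 1026-day cap) → +1015 days → 14 August 2014.
Prosecution Delay Deduction: −366 days → 13 August 2013.

2013-08-13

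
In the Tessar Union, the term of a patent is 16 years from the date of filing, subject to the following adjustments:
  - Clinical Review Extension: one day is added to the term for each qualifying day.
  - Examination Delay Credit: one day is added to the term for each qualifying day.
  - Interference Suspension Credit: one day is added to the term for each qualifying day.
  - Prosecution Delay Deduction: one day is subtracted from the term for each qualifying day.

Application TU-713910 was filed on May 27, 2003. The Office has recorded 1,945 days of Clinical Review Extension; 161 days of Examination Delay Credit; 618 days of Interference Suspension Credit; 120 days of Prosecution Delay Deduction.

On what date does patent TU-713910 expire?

July 13, 2026

Base term: filing date + 16 years → 27 May 2019.
Clinical Review Extension: +1945 days → 22 September 2024.
Examination Delay Credit: +161 days → 2 March 2025.
Interference Suspension Credit: +618 days → 10 November 2026.
Prosecution Delay Deduction: −120 days → 13 July 2026.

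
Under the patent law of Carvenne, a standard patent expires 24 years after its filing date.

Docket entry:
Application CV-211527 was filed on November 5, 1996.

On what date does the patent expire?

2020-11-05

Filing date + 24 years → 5 November 2020.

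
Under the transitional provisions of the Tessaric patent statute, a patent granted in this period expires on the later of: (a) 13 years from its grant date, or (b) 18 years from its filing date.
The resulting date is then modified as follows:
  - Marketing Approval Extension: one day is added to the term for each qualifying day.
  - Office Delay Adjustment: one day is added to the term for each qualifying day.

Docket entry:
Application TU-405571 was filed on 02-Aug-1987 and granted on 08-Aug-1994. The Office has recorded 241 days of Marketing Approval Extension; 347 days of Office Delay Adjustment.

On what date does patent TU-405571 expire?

March 18, 2009

(a) grant + 13 years → 8 August 2007.
(b) filing + 18 years → 2 August 2005.
Later of the two: 8 August 2007.
Marketing Approval Extension: +241 days → 5 April 2008.
Office Delay Adjustment: +347 days → 18 March 2009.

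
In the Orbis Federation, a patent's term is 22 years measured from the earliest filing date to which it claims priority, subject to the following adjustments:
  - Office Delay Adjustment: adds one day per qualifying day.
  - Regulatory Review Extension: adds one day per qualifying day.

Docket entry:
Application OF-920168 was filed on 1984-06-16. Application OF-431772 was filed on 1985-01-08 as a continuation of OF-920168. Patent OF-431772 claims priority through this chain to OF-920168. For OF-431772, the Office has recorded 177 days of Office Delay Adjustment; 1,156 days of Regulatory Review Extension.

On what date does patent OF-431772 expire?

Earliest priority filing: 16 June 1984.
Base term: 16 June 1984 + 22 years → 16 June 2006.
Office Delay Adjustment: +177 days → 10 December 2006.
Regulatory Review Extension: +1156 days → 8 February 2010.

2010-02-08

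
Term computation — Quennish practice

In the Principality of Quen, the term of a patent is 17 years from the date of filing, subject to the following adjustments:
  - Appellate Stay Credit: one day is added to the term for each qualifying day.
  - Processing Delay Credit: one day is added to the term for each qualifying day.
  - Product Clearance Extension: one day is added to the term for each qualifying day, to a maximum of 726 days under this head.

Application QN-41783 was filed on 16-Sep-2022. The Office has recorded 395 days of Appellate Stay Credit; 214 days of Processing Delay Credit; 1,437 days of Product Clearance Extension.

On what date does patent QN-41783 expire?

May 13, 2043

Base term: filing date + 17 years → 16 September 2039.
Appellate Stay Credit: +395 days → 15 October 2040.
Processing Delay Credit: +214 days → 17 May 2041.
Product Clearance Extension: 1437 days claimed exceeds the 726-day cap, so +726 days → 13 May 2043.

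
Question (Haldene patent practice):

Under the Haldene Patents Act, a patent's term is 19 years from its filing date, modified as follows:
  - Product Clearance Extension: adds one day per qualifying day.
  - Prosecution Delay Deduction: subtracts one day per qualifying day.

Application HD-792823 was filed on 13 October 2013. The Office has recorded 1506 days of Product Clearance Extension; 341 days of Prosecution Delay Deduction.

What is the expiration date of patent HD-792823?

2035-12-22

Base term: filing date + 19 years → 13 October 2032.
Product Clearance Extension: +1506 days → 27 November 2036.
Prosecution Delay Deduction: −341 days → 22 December 2035.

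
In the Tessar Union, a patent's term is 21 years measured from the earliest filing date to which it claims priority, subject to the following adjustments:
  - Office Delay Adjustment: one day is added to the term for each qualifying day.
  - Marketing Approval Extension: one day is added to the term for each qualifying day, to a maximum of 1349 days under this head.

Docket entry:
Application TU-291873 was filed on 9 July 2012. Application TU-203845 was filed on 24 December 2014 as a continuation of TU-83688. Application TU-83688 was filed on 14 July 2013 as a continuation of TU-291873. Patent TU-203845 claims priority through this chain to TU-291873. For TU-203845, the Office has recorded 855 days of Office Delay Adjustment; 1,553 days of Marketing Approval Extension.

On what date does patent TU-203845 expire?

Earliest priority filing: 9 July 2012.
Base term: 9 July 2012 + 21 years → 9 July 2033.
Office Delay Adjustment: +855 days → 11 November 2035.
Marketing Approval Extension: 1553 days claimed exceeds the 1349-day cap, so +1349 days → 22 July 2039.

July 22, 2039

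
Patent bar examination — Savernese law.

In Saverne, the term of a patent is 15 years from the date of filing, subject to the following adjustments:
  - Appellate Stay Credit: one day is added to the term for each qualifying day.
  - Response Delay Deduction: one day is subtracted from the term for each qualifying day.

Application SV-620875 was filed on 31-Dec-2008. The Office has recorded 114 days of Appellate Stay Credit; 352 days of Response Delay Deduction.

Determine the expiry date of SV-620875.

Base term: filing date + 15 years → 31 December 2023.
Appellate Stay Credit: +114 days → 23 April 2024.
Response Delay Deduction: −352 days → 7 May 2023.

2023-05-07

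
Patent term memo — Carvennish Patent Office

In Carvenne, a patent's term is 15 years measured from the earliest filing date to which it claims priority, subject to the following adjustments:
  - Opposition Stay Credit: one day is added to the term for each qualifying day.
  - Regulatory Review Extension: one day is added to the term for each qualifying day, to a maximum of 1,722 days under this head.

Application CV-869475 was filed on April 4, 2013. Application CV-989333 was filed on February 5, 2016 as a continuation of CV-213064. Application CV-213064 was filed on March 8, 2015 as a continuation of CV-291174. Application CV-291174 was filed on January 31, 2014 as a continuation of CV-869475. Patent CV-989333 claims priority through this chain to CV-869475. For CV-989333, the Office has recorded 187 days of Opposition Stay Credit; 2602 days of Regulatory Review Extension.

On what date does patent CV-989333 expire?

2033-06-26

Earliest priority filing: 4 April 2013.
Base term: 4 April 2013 + 15 years → 4 April 2028.
Opposition Stay Credit: +187 days → 8 October 2028.
Regulatory Review Extension: 2602 days claimed exceeds the 1722-day cap, so +1722 days → 26 June 2033.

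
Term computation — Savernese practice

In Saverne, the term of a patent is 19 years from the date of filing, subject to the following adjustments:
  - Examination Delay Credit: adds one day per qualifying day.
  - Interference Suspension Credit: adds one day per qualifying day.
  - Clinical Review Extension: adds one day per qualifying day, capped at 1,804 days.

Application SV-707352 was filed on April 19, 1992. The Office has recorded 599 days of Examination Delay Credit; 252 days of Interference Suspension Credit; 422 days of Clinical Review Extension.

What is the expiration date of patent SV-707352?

October 13, 2014

Base term: filing date + 19 years → 19 April 2011.
Examination Delay Credit: +599 days → 8 December 2012.
Interference Suspension Credit: +252 days → 17 August 2013.
Clinical Review Extension: 422 days (within the 1804-day cap) → +422 days → 13 October 2014.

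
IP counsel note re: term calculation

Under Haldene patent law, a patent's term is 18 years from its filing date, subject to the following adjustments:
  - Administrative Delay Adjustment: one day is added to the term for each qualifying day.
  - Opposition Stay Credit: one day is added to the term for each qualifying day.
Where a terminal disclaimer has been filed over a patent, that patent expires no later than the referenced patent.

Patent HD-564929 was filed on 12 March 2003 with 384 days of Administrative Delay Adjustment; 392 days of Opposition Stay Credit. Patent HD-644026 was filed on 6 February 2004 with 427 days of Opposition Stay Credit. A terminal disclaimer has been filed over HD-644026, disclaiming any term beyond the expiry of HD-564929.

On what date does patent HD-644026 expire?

April 9, 2023

Natural term of HD-644026:
  Base: filing + 18 years → 6 February 2022.
  Opposition Stay Credit: +427 days → 9 April 2023.
Expiry of referenced patent HD-564929:
  Base: filing + 18 years → 12 March 2021.
  Administrative Delay Adjustment: +384 days → 31 March 2022.
  Opposition Stay Credit: +392 days → 27 April 2023.
Terminal disclaimer: HD-644026 expires on the earlier of 9 April 2023 and 27 April 2023.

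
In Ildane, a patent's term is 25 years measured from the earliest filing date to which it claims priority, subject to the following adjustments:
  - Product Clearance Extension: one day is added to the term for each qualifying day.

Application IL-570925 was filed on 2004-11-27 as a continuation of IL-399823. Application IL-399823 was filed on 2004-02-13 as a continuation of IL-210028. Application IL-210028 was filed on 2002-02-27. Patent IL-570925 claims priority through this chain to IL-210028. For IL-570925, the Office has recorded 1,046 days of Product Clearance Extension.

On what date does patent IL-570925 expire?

Earliest priority filing: 27 February 2002.
Base term: 27 February 2002 + 25 years → 27 February 2027.
Product Clearance Extension: +1046 days → 8 January 2030.

January 8, 2030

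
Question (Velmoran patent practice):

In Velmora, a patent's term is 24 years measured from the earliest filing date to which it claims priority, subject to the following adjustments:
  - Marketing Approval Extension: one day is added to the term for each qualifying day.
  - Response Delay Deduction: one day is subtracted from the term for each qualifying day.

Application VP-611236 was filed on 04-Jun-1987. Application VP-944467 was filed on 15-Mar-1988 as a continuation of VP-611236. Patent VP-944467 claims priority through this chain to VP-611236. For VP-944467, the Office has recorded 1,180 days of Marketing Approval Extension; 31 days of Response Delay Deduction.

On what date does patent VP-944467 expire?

Earliest priority filing: 4 June 1987.
Base term: 4 June 1987 + 24 years → 4 June 2011.
Marketing Approval Extension: +1180 days → 27 August 2014.
Response Delay Deduction: −31 days → 27 July 2014.

2014-07-27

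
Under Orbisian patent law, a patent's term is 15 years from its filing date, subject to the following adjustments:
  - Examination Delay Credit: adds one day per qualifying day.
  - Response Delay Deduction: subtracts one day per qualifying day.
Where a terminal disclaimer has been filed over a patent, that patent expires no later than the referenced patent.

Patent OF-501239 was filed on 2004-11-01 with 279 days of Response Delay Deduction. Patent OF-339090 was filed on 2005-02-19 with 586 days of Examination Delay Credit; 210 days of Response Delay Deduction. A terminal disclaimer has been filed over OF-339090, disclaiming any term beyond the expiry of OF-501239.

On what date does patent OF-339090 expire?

Natural term of OF-339090:
  Base: filing + 15 years → 19 February 2020.
  Examination Delay Credit: +586 days → 27 September 2021.
  Response Delay Deduction: −210 days → 1 March 2021.
Expiry of referenced patent OF-501239:
  Base: filing + 15 years → 1 November 2019.
  Response Delay Deduction: −279 days → 26 January 2019.
Terminal disclaimer: OF-339090 expires on the earlier of 1 March 2021 and 26 January 2019.

2019-01-26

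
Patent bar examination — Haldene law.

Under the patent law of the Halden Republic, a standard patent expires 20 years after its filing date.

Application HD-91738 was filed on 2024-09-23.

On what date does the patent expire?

Filing date + 20 years → 23 September 2044.

2044-09-23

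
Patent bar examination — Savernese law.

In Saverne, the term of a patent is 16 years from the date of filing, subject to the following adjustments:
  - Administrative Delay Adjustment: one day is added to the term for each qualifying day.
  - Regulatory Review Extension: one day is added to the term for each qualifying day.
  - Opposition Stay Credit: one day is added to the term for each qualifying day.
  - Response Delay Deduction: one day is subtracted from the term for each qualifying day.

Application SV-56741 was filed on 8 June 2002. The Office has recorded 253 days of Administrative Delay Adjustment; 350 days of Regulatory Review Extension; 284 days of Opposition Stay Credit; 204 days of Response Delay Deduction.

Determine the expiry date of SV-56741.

Base term: filing date + 16 years → 8 June 2018.
Administrative Delay Adjustment: +253 days → 16 February 2019.
Regulatory Review Extension: +350 days → 1 February 2020.
Opposition Stay Credit: +284 days → 11 November 2020.
Response Delay Deduction: −204 days → 21 April 2020.

2020-04-21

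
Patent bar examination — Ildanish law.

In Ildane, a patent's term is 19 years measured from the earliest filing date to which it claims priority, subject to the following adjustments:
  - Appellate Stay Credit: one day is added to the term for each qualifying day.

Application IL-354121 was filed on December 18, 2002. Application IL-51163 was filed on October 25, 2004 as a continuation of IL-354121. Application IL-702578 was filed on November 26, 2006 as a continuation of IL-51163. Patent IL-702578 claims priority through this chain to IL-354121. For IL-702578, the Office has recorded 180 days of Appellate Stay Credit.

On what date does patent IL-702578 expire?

June 16, 2022

Earliest priority filing: 18 December 2002.
Base term: 18 December 2002 + 19 years → 18 December 2021.
Appellate Stay Credit: +180 days → 16 June 2022.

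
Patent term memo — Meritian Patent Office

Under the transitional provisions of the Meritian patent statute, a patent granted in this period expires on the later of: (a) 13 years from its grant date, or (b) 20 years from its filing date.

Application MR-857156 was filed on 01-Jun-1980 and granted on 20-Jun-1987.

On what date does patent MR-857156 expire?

2000-06-20

(a) grant + 13 years → 20 June 2000.
(b) filing + 20 years → 1 June 2000.
Later of the two: 20 June 2000.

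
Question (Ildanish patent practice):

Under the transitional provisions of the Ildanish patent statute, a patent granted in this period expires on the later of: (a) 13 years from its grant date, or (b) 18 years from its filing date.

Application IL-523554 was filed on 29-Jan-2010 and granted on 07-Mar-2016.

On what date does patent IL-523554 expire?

March 7, 2029

(a) grant + 13 years → 7 March 2029.
(b) filing + 18 years → 29 January 2028.
Later of the two: 7 March 2029.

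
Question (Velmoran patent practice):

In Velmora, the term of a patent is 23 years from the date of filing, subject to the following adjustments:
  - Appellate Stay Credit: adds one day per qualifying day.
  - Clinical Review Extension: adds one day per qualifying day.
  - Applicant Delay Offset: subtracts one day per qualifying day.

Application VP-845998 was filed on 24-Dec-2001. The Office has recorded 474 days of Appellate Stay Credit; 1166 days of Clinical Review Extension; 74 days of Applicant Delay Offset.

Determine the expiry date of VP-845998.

Base term: filing date + 23 years → 24 December 2024.
Appellate Stay Credit: +474 days → 12 April 2026.
Clinical Review Extension: +1166 days → 21 June 2029.
Applicant Delay Offset: −74 days → 8 April 2029.

April 8, 2029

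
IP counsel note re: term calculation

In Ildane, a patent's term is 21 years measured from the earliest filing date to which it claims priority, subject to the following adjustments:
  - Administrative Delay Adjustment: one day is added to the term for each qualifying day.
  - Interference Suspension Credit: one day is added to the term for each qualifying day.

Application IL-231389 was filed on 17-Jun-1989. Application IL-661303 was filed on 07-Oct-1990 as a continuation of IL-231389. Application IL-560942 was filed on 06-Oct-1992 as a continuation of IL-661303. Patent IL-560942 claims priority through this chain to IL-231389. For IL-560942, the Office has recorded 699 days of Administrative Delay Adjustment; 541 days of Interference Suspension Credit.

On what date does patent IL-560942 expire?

Earliest priority filing: 17 June 1989.
Base term: 17 June 1989 + 21 years → 17 June 2010.
Administrative Delay Adjustment: +699 days → 16 May 2012.
Interference Suspension Credit: +541 days → 8 November 2013.

2013-11-08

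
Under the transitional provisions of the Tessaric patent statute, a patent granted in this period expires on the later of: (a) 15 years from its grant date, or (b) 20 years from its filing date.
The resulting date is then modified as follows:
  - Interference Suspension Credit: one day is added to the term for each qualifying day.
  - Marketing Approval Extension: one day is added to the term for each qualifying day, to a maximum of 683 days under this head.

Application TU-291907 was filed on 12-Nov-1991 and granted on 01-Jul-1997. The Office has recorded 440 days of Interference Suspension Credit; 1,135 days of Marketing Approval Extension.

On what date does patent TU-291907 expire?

July 29, 2015

(a) grant + 15 years → 1 July 2012.
(b) filing + 20 years → 12 November 2011.
Later of the two: 1 July 2012.
Interference Suspension Credit: +440 days → 14 September 2013.
Marketing Approval Extension: 1135 days claimed exceeds the 683-day cap, so +683 days → 29 July 2015.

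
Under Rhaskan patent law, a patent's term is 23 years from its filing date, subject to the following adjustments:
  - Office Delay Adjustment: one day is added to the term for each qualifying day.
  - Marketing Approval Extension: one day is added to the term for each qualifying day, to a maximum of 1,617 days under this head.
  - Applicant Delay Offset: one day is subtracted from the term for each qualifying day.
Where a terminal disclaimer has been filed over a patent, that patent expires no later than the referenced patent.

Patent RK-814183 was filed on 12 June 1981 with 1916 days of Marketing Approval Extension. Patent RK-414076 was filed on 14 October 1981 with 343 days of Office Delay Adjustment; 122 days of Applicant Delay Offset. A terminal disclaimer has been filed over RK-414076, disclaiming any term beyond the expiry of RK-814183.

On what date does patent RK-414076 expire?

Natural term of RK-414076:
  Base: filing + 23 years → 14 October 2004.
  Office Delay Adjustment: +343 days → 22 September 2005.
  Applicant Delay Offset: −122 days → 23 May 2005.
Expiry of referenced patent RK-814183:
  Base: filing + 23 years → 12 June 2004.
  Marketing Approval Extension: 1916 days claimed exceeds the 1617-day cap, so +1617 days → 15 November 2008.
Terminal disclaimer: RK-414076 expires on the earlier of 23 May 2005 and 15 November 2008.

2005-05-23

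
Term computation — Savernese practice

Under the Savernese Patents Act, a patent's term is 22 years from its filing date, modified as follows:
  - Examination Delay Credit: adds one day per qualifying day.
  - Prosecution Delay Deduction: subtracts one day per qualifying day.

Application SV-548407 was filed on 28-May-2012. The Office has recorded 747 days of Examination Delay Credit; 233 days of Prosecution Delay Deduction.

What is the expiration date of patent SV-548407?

2035-10-24

Base term: filing date + 22 years → 28 May 2034.
Examination Delay Credit: +747 days → 13 June 2036.
Prosecution Delay Deduction: −233 days → 24 October 2035.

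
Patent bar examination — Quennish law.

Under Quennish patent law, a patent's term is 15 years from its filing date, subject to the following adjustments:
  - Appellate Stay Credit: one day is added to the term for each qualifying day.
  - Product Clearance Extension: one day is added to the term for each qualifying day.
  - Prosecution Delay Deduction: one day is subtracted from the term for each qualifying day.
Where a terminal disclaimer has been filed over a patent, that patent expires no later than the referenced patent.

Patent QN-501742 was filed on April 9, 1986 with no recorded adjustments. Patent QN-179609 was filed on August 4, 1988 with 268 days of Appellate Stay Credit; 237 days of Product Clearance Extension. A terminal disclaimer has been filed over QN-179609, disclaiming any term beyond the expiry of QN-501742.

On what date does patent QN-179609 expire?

2001-04-09

Natural term of QN-179609:
  Base: filing + 15 years → 4 August 2003.
  Appellate Stay Credit: +268 days → 28 April 2004.
  Product Clearance Extension: +237 days → 21 December 2004.
Expiry of referenced patent QN-501742:
  Base: filing + 15 years → 9 April 2001.
Terminal disclaimer: QN-179609 expires on the earlier of 21 December 2004 and 9 April 2001.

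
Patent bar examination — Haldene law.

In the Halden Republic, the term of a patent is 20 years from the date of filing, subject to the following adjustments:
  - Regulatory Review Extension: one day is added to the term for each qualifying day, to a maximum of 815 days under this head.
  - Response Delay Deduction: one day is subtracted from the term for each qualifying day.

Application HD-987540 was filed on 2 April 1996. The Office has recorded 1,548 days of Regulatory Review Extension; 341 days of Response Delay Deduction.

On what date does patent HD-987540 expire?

2017-07-20

Base term: filing date + 20 years → 2 April 2016.
Regulatory Review Extension: 1548 days claimed exceeds the 815-day cap, so +815 days → 26 June 2018.
Response Delay Deduction: −341 days → 20 July 2017.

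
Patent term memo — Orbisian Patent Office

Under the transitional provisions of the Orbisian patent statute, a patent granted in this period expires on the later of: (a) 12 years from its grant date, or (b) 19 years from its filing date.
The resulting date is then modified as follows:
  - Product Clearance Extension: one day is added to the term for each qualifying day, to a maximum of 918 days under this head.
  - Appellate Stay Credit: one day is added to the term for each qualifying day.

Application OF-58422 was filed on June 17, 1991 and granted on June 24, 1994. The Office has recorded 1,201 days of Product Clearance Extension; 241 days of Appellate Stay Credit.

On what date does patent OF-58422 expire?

(a) grant + 12 years → 24 June 2006.
(b) filing + 19 years → 17 June 2010.
Later of the two: 17 June 2010.
Product Clearance Extension: 1201 days claimed exceeds the 918-day cap, so +918 days → 21 December 2012.
Appellate Stay Credit: +241 days → 19 August 2013.

August 19, 2013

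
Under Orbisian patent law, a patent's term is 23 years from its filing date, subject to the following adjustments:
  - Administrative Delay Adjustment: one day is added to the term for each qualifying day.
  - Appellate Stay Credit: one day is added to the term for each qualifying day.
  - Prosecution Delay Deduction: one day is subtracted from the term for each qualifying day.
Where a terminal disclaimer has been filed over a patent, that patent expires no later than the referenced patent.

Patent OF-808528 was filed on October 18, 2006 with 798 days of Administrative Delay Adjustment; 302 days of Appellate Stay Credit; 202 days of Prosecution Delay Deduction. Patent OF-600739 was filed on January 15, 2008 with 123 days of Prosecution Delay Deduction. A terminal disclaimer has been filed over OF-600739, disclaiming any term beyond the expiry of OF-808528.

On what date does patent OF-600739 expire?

2030-09-14

Natural term of OF-600739:
  Base: filing + 23 years → 15 January 2031.
  Prosecution Delay Deduction: −123 days → 14 September 2030.
Expiry of referenced patent OF-808528:
  Base: filing + 23 years → 18 October 2029.
  Administrative Delay Adjustment: +798 days → 25 December 2031.
  Appellate Stay Credit: +302 days → 22 October 2032.
  Prosecution Delay Deduction: −202 days → 3 April 2032.
Terminal disclaimer: OF-600739 expires on the earlier of 14 September 2030 and 3 April 2032.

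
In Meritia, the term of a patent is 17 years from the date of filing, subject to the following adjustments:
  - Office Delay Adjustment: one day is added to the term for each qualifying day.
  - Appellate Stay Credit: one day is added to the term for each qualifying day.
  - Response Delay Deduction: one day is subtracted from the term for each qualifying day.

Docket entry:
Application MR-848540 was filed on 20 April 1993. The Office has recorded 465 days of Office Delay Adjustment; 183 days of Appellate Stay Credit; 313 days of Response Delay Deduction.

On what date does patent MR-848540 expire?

2011-03-21

Base term: filing date + 17 years → 20 April 2010.
Office Delay Adjustment: +465 days → 29 July 2011.
Appellate Stay Credit: +183 days → 28 January 2012.
Response Delay Deduction: −313 days → 21 March 2011.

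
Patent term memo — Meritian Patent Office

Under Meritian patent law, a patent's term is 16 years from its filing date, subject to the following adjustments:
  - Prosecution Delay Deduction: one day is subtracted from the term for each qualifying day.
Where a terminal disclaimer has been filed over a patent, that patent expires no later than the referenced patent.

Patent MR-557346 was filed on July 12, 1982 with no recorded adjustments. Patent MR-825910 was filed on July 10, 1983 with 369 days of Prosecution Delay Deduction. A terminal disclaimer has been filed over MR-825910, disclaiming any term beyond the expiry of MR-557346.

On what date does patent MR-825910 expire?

Natural term of MR-825910:
  Base: filing + 16 years → 10 July 1999.
  Prosecution Delay Deduction: −369 days → 6 July 1998.
Expiry of referenced patent MR-557346:
  Base: filing + 16 years → 12 July 1998.
Terminal disclaimer: MR-825910 expires on the earlier of 6 July 1998 and 12 July 1998.

1998-07-06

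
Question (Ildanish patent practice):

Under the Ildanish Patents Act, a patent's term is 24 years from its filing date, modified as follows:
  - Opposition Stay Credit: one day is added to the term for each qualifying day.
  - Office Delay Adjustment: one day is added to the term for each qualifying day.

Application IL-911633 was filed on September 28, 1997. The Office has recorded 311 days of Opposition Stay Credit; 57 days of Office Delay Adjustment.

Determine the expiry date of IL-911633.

October 1, 2022

Base term: filing date + 24 years → 28 September 2021.
Opposition Stay Credit: +311 days → 5 August 2022.
Office Delay Adjustment: +57 days → 1 October 2022.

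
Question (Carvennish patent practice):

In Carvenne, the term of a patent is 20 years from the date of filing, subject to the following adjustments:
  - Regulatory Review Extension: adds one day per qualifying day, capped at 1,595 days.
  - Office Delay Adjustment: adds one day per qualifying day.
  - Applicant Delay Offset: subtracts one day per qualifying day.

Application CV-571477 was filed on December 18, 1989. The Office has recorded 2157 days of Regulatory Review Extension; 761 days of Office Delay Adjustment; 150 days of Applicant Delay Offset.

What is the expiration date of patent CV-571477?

2016-01-02

Base term: filing date + 20 years → 18 December 2009.
Regulatory Review Extension: 2157 days claimed exceeds the 1595-day cap, so +1595 days → 1 May 2014.
Office Delay Adjustment: +761 days → 31 May 2016.
Applicant Delay Offset: −150 days → 2 January 2016.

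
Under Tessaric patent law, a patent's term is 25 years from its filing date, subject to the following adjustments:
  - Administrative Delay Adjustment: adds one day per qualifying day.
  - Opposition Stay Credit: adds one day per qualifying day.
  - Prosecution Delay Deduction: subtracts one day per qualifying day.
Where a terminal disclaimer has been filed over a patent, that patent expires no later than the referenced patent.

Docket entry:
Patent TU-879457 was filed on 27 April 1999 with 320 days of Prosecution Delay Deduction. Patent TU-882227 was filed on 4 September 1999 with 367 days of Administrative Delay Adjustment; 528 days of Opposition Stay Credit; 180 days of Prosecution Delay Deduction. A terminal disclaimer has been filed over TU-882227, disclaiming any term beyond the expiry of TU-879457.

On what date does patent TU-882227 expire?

Natural term of TU-882227:
  Base: filing + 25 years → 4 September 2024.
  Administrative Delay Adjustment: +367 days → 6 September 2025.
  Opposition Stay Credit: +528 days → 16 February 2027.
  Prosecution Delay Deduction: −180 days → 20 August 2026.
Expiry of referenced patent TU-879457:
  Base: filing + 25 years → 27 April 2024.
  Prosecution Delay Deduction: −320 days → 12 June 2023.
Terminal disclaimer: TU-882227 expires on the earlier of 20 August 2026 and 12 June 2023.

2023-06-12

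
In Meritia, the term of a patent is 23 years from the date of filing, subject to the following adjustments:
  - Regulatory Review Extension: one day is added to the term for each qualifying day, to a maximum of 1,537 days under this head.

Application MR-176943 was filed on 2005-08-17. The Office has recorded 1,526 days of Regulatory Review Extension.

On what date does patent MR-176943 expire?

2032-10-21

Base term: filing date + 23 years → 17 August 2028.
Regulatory Review Extension: 1526 days (within the 1537-day cap) → +1526 days → 21 October 2032.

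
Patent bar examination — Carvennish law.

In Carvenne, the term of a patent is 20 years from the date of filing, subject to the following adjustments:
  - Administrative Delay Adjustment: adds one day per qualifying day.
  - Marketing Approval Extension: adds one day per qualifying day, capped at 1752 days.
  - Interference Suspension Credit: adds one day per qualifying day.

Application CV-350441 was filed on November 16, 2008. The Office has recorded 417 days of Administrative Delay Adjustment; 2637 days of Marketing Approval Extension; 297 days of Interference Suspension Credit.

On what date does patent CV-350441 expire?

2035-08-18

Base term: filing date + 20 years → 16 November 2028.
Administrative Delay Adjustment: +417 days → 7 January 2030.
Marketing Approval Extension: 2637 days claimed exceeds the 1752-day cap, so +1752 days → 25 October 2034.
Interference Suspension Credit: +297 days → 18 August 2035.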